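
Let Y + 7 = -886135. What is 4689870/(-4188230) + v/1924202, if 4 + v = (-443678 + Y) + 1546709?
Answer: -811589297019/805900054246 ≈ -1.0071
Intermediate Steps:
Y = -886142 (Y = -7 - 886135 = -886142)
v = 216885 (v = -4 + ((-443678 - 886142) + 1546709) = -4 + (-1329820 + 1546709) = -4 + 216889 = 216885)
4689870/(-4188230) + v/1924202 = 4689870/(-4188230) + 216885/1924202 = 4689870*(-1/4188230) + 216885*(1/1924202) = -468987/418823 + 216885/1924202 = -811589297019/805900054246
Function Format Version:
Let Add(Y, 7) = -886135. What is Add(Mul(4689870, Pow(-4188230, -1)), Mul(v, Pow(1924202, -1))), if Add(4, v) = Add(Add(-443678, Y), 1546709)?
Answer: Rational(-811589297019, 805900054246) ≈ -1.0071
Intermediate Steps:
Y = -886142 (Y = Add(-7, -886135) = -886142)
v = 216885 (v = Add(-4, Add(Add(-443678, -886142), 1546709)) = Add(-4, Add(-1329820, 1546709)) = Add(-4, 216889) = 216885)
Add(Mul(4689870, Pow(-4188230, -1)), Mul(v, Pow(1924202, -1))) = Add(Mul(4689870, Pow(-4188230, -1)), Mul(216885, Pow(1924202, -1))) = Add(Mul(4689870, Rational(-1, 4188230)), Mul(216885, Rational(1, 1924202))) = Add(Rational(-468987, 418823), Rational(216885, 1924202)) = Rational(-811589297019, 805900054246)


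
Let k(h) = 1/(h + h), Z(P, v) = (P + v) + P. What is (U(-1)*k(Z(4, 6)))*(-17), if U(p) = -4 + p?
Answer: 85/28 ≈ 3.0357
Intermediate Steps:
Z(P, v) = v + 2*P
k(h) = 1/(2*h)
(U(-1)*k(Z(4, 6)))*(-17) = ((-4 - 1)*(1/(2*(6 + 2*4))))*(-17) = -5/(2*(6 + 8))*(-17) = -5/(2*14)*(-17) = -5*1/28*(-17) = -5/28*(-17) = 85/28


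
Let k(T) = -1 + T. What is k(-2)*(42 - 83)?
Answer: 123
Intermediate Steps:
k(-2)*(42 - 83) = (-1 - 2)*(42 - 83) = -3*(-41) = 123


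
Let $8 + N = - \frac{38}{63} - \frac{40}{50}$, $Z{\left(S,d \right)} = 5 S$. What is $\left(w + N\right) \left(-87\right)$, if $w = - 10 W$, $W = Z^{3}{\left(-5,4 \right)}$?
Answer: $- \frac{1427257852}{105} \approx -1.3593 \cdot 10^{7}$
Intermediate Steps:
$W = -15625$ ($W = \left(5 \left(-5\right)\right)^{3} = \left(-25\right)^{3} = -15625$)
$N = - \frac{2962}{315}$ ($N = -8 - \left(\frac{4}{5} + \frac{38}{63}\right) = -8 - \frac{442}{315} = - \frac{2962}{315} \approx -9.4032$)
$w = 156250$ ($w = \left(-10\right) \left(-15625\right) = 156250$)
$\left(w + N\right) \left(-87\right) = \left(156250 - \frac{2962}{315}\right) \left(-87\right) = \frac{49215788}{315} \left(-87\right) = - \frac{1427257852}{105}$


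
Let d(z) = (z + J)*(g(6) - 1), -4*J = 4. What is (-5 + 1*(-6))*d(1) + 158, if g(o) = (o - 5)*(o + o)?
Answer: 158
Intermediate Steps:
J = -1 (J = -1/4*4 = -1)
g(o) = 2*o*(-5 + o) (g(o) = (-5 + o)*(2*o) = 2*o*(-5 + o))
d(z) = -11 + 11*z (d(z) = (z - 1)*(2*6*(-5 + 6) - 1) = (-1 + z)*(2*6*1 - 1) = (-1 + z)*(12 - 1) = (-1 + z)*11 = -11 + 11*z)
(-5 + 1*(-6))*d(1) + 158 = (-5 + 1*(-6))*(-11 + 11*1) + 158 = (-5 - 6)*(-11 + 11) + 158 = -11*0 + 158 = 0 + 158 = 158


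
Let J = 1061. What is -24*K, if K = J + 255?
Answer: -31584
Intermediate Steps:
K = 1316 (K = 1061 + 255 = 1316)
-24*K = -24*1316 = -31584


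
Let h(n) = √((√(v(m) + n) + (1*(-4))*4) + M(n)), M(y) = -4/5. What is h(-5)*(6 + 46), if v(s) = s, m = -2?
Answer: 52*√(-420 + 25*I*√7)/5 ≈ 16.731 + 213.79*I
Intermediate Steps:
M(y) = -⅘ (M(y) = -4*⅕ = -⅘)
h(n) = √(-84/5 + √(-2 + n)) (h(n) = √((√(-2 + n) + (1*(-4))*4) - ⅘) = √((√(-2 + n) - 4*4) - ⅘) = √((√(-2 + n) - 16) - ⅘) = √((-16 + √(-2 + n)) - ⅘) = √(-84/5 + √(-2 + n)))
h(-5)*(6 + 46) = (√(-420 + 25*√(-2 - 5))/5)*(6 + 46) = (√(-420 + 25*√(-7))/5)*52 = (√(-420 + 25*(I*√7))/5)*52 = (√(-420 + 25*I*√7)/5)*52 = 52*√(-420 + 25*I*√7)/5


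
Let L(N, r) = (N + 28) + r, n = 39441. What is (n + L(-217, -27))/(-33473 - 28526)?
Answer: -39225/61999 ≈ -0.63267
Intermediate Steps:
L(N, r) = 28 + N + r (L(N, r) = (28 + N) + r = 28 + N + r)
(n + L(-217, -27))/(-33473 - 28526) = (39441 + (28 - 217 - 27))/(-33473 - 28526) = (39441 - 216)/(-61999) = 39225*(-1/61999) = -39225/61999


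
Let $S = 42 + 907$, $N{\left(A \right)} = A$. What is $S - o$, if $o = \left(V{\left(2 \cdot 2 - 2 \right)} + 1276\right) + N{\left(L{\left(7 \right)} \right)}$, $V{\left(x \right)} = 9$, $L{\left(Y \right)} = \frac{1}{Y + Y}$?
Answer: $- \frac{4705}{14} \approx -336.07$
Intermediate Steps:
$L{\left(Y \right)} = \frac{1}{2 Y}$
$S = 949$
$o = \frac{17991}{14}$ ($o = \left(9 + 1276\right) + \frac{1}{2 \cdot 7} = 1285 + \frac{1}{2} \cdot \frac{1}{7} = 1285 + \frac{1}{14} = \frac{17991}{14} \approx 1285.1$)
$S - o = 949 - \frac{17991}{14} = - \frac{4705}{14}$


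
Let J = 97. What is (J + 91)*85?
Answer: 15980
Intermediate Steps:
(J + 91)*85 = (97 + 91)*85 = 188*85 = 15980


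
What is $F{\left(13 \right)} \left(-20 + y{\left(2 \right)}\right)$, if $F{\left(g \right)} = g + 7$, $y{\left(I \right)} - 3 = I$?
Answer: $-300$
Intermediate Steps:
$y{\left(I \right)} = 3 + I$
$F{\left(g \right)} = 7 + g$
$F{\left(13 \right)} \left(-20 + y{\left(2 \right)}\right) = \left(7 + 13\right) \left(-20 + \left(3 + 2\right)\right) = 20 \left(-20 + 5\right) = 20 \left(-15\right) = -300$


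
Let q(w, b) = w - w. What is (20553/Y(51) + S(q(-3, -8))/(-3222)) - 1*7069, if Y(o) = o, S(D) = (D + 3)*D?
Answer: -6666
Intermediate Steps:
q(w, b) = 0
S(D) = D*(3 + D) (S(D) = (3 + D)*D = D*(3 + D))
(20553/Y(51) + S(q(-3, -8))/(-3222)) - 1*7069 = (20553/51 + (0*(3 + 0))/(-3222)) - 1*7069 = (20553*(1/51) + (0*3)*(-1/3222)) - 7069 = (403 + 0*(-1/3222)) - 7069 = (403 + 0) - 7069 = 403 - 7069 = -6666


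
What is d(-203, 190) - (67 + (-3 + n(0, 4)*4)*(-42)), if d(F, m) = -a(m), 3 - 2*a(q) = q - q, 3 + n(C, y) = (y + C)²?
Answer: 3979/2 ≈ 1989.5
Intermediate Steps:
n(C, y) = -3 + (C + y)² (n(C, y) = -3 + (y + C)² = -3 + (C + y)²)
a(q) = 3/2 (a(q) = 3/2 - (q - q)/2 = 3/2 - ½*0 = 3/2 + 0 = 3/2)
d(F, m) = -3/2 (d(F, m) = -1*3/2 = -3/2)
d(-203, 190) - (67 + (-3 + n(0, 4)*4)*(-42)) = -3/2 - (67 + (-3 + (-3 + (0 + 4)²)*4)*(-42)) = -3/2 - (67 + (-3 + (-3 + 4²)*4)*(-42)) = -3/2 - (67 + (-3 + (-3 + 16)*4)*(-42)) = -3/2 - (67 + (-3 + 13*4)*(-42)) = -3/2 - (67 + (-3 + 52)*(-42)) = -3/2 - (67 + 49*(-42)) = -3/2 - (67 - 2058) = -3/2 - 1*(-1991) = -3/2 + 1991 = 3979/2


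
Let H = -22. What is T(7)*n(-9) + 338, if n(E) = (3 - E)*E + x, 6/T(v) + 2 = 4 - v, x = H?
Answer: 494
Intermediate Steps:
x = -22
T(v) = 6/(2 - v) (T(v) = 6/(-2 + (4 - v)) = 6/(2 - v))
n(E) = -22 + E*(3 - E) (n(E) = (3 - E)*E - 22 = E*(3 - E) - 22 = -22 + E*(3 - E))
T(7)*n(-9) + 338 = (-6/(-2 + 7))*(-22 - 1*(-9)² + 3*(-9)) + 338 = (-6/5)*(-22 - 1*81 - 27) + 338 = (-6*⅕)*(-22 - 81 - 27) + 338 = -6/5*(-130) + 338 = 156 + 338 = 494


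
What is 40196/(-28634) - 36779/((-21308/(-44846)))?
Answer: -11807379840981/152533318 ≈ -77409.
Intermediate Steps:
40196/(-28634) - 36779/((-21308/(-44846))) = 40196*(-1/28634) - 36779/((-21308*(-1/44846))) = -20098/14317 - 36779/10654/22423 = -20098/14317 - 36779*22423/10654 = -20098/14317 - 824695517/10654 = -11807379840981/152533318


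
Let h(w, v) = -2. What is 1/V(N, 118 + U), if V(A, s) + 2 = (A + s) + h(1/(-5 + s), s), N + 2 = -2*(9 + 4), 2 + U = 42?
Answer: 1/126 ≈ 0.0079365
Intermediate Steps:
U = 40 (U = -2 + 42 = 40)
N = -28 (N = -2 - 2*(9 + 4) = -2 - 2*13 = -2 - 26 = -28)
V(A, s) = -4 + A + s (V(A, s) = -2 + ((A + s) - 2) = -2 + (-2 + A + s) = -4 + A + s)
1/V(N, 118 + U) = 1/(-4 - 28 + (118 + 40)) = 1/(-4 - 28 + 158) = 1/126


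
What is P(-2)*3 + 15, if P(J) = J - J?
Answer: 15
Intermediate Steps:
P(J) = 0
P(-2)*3 + 15 = 0*3 + 15 = 0 + 15 = 15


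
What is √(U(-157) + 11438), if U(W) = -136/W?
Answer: √281956614/157 ≈ 106.95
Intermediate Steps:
√(U(-157) + 11438) = √(-136/(-157) + 11438) = √(-136*(-1/157) + 11438) = √(136/157 + 11438) = √(1795902/157) = √281956614/157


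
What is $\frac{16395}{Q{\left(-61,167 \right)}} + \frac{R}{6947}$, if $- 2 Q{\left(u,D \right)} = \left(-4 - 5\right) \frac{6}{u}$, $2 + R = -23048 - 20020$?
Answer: $- \frac{2316274285}{62523} \approx -37047.0$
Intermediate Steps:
$R = -43070$ ($R = -2 - 43068 = -43070$)
$Q{\left(u,D \right)} = \frac{27}{u}$ ($Q{\left(u,D \right)} = - \frac{\left(-4 - 5\right) \frac{6}{u}}{2} = - \frac{\left(-9\right) \frac{6}{u}}{2} = - \frac{\left(-54\right) \frac{1}{u}}{2} = \frac{27}{u}$)
$\frac{16395}{Q{\left(-61,167 \right)}} + \frac{R}{6947} = \frac{16395}{27 \frac{1}{-61}} - \frac{43070}{6947} = \frac{16395}{27 \left(- \frac{1}{61}\right)} - \frac{43070}{6947} = \frac{16395}{- \frac{27}{61}} - \frac{43070}{6947} = 16395 \left(- \frac{61}{27}\right) - \frac{43070}{6947} = - \frac{333365}{9} - \frac{43070}{6947} = - \frac{2316274285}{62523}$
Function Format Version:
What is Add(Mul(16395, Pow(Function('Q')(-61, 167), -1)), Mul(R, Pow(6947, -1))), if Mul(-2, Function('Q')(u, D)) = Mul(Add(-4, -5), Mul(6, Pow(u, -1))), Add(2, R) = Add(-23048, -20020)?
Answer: Rational(-2316274285, 62523) ≈ -37047.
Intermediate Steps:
R = -43070 (R = Add(-2, Add(-23048, -20020)) = Add(-2, -43068) = -43070)
Function('Q')(u, D) = Mul(27, Pow(u, -1)) (Function('Q')(u, D) = Mul(Rational(-1, 2), Mul(Add(-4, -5), Mul(6, Pow(u, -1)))) = Mul(Rational(-1, 2), Mul(-9, Mul(6, Pow(u, -1)))) = Mul(Rational(-1, 2), Mul(-54, Pow(u, -1))) = Mul(27, Pow(u, -1)))
Add(Mul(16395, Pow(Function('Q')(-61, 167), -1)), Mul(R, Pow(6947, -1))) = Add(Mul(16395, Pow(Mul(27, Pow(-61, -1)), -1)), Mul(-43070, Pow(6947, -1))) = Add(Mul(16395, Pow(Mul(27, Rational(-1, 61)), -1)), Mul(-43070, Rational(1, 6947))) = Add(Mul(16395, Pow(Rational(-27, 61), -1)), Rational(-43070, 6947)) = Add(Mul(16395, Rational(-61, 27)), Rational(-43070, 6947)) = Add(Rational(-333365, 9), Rational(-43070, 6947)) = Rational(-2316274285, 62523)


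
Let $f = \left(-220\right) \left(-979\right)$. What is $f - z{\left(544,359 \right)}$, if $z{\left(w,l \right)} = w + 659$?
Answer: $214177$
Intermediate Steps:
$f = 215380$
$z{\left(w,l \right)} = 659 + w$
$f - z{\left(544,359 \right)} = 215380 - \left(659 + 544\right) = 215380 - 1203 = 214177$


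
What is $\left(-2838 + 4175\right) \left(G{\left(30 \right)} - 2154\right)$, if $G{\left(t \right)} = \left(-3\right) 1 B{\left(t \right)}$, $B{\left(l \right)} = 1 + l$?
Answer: $-3004239$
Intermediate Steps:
$G{\left(t \right)} = -3 - 3 t$ ($G{\left(t \right)} = \left(-3\right) 1 \left(1 + t\right) = - 3 \left(1 + t\right) = -3 - 3 t$)
$\left(-2838 + 4175\right) \left(G{\left(30 \right)} - 2154\right) = \left(-2838 + 4175\right) \left(\left(-3 - 90\right) - 2154\right) = 1337 \left(\left(-3 - 90\right) - 2154\right) = 1337 \left(-93 - 2154\right) = 1337 \left(-2247\right) = -3004239$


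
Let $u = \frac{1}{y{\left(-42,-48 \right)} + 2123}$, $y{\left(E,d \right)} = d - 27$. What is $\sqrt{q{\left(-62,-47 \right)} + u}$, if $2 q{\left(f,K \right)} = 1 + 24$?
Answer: $\frac{\sqrt{51202}}{64} \approx 3.5356$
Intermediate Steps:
$y{\left(E,d \right)} = -27 + d$
$q{\left(f,K \right)} = \frac{25}{2}$ ($q{\left(f,K \right)} = \frac{1 + 24}{2} = \frac{1}{2} \cdot 25 = \frac{25}{2}$)
$u = \frac{1}{2048}$ ($u = \frac{1}{\left(-27 - 48\right) + 2123} = \frac{1}{-75 + 2123} = \frac{1}{2048} \approx 0.00048828$)
$\sqrt{q{\left(-62,-47 \right)} + u} = \sqrt{\frac{25}{2} + \frac{1}{2048}} = \sqrt{\frac{25601}{2048}} = \frac{\sqrt{51202}}{64}$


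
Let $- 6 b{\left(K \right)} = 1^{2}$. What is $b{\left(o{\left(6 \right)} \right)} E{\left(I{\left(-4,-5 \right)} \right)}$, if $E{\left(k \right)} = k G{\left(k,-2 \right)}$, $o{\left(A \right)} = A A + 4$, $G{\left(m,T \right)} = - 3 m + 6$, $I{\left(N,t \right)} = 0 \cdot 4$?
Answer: $0$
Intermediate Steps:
$I{\left(N,t \right)} = 0$
$G{\left(m,T \right)} = 6 - 3 m$
$o{\left(A \right)} = 4 + A^{2}$ ($o{\left(A \right)} = A^{2} + 4 = 4 + A^{2}$)
$E{\left(k \right)} = k \left(6 - 3 k\right)$
$b{\left(K \right)} = - \frac{1}{6}$ ($b{\left(K \right)} = - \frac{1^{2}}{6} = \left(- \frac{1}{6}\right) 1 = - \frac{1}{6}$)
$b{\left(o{\left(6 \right)} \right)} E{\left(I{\left(-4,-5 \right)} \right)} = - \frac{3 \cdot 0 \left(2 - 0\right)}{6} = - \frac{3 \cdot 0 \left(2 + 0\right)}{6} = - \frac{3 \cdot 0 \cdot 2}{6} = \left(- \frac{1}{6}\right) 0 = 0$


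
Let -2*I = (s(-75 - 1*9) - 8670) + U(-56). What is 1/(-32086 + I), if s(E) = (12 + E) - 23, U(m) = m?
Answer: -2/55351 ≈ -3.6133e-5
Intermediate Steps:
s(E) = -11 + E
I = 8821/2 (I = -(((-11 + (-75 - 1*9)) - 8670) - 56)/2 = -(((-11 + (-75 - 9)) - 8670) - 56)/2 = -(((-11 - 84) - 8670) - 56)/2 = -((-95 - 8670) - 56)/2 = -(-8765 - 56)/2 = -½*(-8821) = 8821/2 ≈ 4410.5)
1/(-32086 + I) = 1/(-32086 + 8821/2) = 1/(-55351/2) = -2/55351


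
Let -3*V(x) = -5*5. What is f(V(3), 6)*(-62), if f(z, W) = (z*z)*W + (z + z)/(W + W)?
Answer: -233275/9 ≈ -25919.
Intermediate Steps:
V(x) = 25/3 (V(x) = -(-5)*5/3 = -1/3*(-25) = 25/3)
f(z, W) = W*z**2 + z/W (f(z, W) = z**2*W + (2*z)/((2*W)) = W*z**2 + (2*z)*(1/(2*W)) = W*z**2 + z/W)
f(V(3), 6)*(-62) = (6*(25/3)**2 + (25/3)/6)*(-62) = (6*(625/9) + (25/3)*(1/6))*(-62) = (1250/3 + 25/18)*(-62) = (7525/18)*(-62) = -233275/9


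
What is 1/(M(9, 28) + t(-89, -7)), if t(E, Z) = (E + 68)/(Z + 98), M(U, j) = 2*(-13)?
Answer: -13/341 ≈ -0.038123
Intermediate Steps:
M(U, j) = -26
t(E, Z) = (68 + E)/(98 + Z)
1/(M(9, 28) + t(-89, -7)) = 1/(-26 + (68 - 89)/(98 - 7)) = 1/(-26 - 21/91) = 1/(-26 + (1/91)*(-21)) = 1/(-26 - 3/13) = 1/(-341/13) = -13/341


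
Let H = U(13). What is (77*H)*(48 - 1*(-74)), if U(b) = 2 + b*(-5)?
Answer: -591822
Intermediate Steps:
U(b) = 2 - 5*b
H = -63 (H = 2 - 5*13 = 2 - 65 = -63)
(77*H)*(48 - 1*(-74)) = (77*(-63))*(48 - 1*(-74)) = -4851*(48 + 74) = -4851*122 = -591822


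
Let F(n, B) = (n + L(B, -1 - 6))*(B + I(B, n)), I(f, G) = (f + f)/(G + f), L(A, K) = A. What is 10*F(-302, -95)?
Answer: 375250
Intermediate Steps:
I(f, G) = 2*f/(G + f) (I(f, G) = (2*f)/(G + f) = 2*f/(G + f))
F(n, B) = (B + n)*(B + 2*B/(B + n)) (F(n, B) = (n + B)*(B + 2*B/(n + B)) = (B + n)*(B + 2*B/(B + n)))
10*F(-302, -95) = 10*(-95*(2 - 95 - 302)) = 10*(-95*(-395)) = 10*37525 = 375250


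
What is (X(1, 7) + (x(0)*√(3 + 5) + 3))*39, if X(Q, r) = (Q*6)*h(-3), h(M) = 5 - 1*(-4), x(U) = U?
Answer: 2223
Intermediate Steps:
h(M) = 9 (h(M) = 5 + 4 = 9)
X(Q, r) = 54*Q (X(Q, r) = (Q*6)*9 = (6*Q)*9 = 54*Q)
(X(1, 7) + (x(0)*√(3 + 5) + 3))*39 = (54*1 + (0*√(3 + 5) + 3))*39 = (54 + (0*√8 + 3))*39 = (54 + (0*(2*√2) + 3))*39 = (54 + (0 + 3))*39 = (54 + 3)*39 = 57*39 = 2223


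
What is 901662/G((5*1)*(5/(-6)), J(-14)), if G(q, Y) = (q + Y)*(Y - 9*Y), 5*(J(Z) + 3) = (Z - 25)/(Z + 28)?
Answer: -552267975/134626 ≈ -4102.2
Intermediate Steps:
J(Z) = -3 + (-25 + Z)/(5*(28 + Z)) (J(Z) = -3 + ((Z - 25)/(Z + 28))/5 = -3 + ((-25 + Z)/(28 + Z))/5 = -3 + (-25 + Z)/(5*(28 + Z)))
G(q, Y) = -8*Y*(Y + q) (G(q, Y) = (Y + q)*(-8*Y) = -8*Y*(Y + q))
901662/G((5*1)*(5/(-6)), J(-14)) = 901662/((-8*(-445 - 14*(-14))/(5*(28 - 14))*((-445 - 14*(-14))/(5*(28 - 14)) + (5*1)*(5/(-6))))) = 901662/((-8*(⅕)*(-445 + 196)/14*((⅕)*(-445 + 196)/14 + 5*(5*(-⅙))))) = 901662/((-8*(⅕)*(1/14)*(-249)*((⅕)*(1/14)*(-249) + 5*(-⅚)))) = 901662/((-8*(-249/70)*(-249/70 - 25/6))) = 901662/((-8*(-249/70)*(-811/105))) = 901662/(-269252/1225) = 901662*(-1225/269252) = -552267975/134626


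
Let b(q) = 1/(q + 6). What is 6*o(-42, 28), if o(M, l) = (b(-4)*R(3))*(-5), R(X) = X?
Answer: -45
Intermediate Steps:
b(q) = 1/(6 + q)
o(M, l) = -15/2 (o(M, l) = (3/(6 - 4))*(-5) = (3/2)*(-5) = -15/2)
6*o(-42, 28) = 6*(-15/2) = -45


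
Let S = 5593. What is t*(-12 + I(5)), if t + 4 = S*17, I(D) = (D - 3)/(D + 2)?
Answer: -7796314/7 ≈ -1.1138e+6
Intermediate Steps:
I(D) = (-3 + D)/(2 + D)
t = 95077 (t = -4 + 5593*17 = -4 + 95081 = 95077)
t*(-12 + I(5)) = 95077*(-12 + (-3 + 5)/(2 + 5)) = 95077*(-12 + 2/7) = 95077*(-82/7) = -7796314/7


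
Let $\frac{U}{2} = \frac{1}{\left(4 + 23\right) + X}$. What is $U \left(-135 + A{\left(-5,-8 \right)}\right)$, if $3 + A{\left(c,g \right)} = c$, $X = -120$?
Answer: $\frac{286}{93} \approx 3.0753$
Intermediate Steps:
$A{\left(c,g \right)} = -3 + c$
$U = - \frac{2}{93}$ ($U = \frac{2}{\left(4 + 23\right) - 120} = \frac{2}{27 - 120} = \frac{2}{-93} = 2 \left(- \frac{1}{93}\right) = - \frac{2}{93} \approx -0.021505$)
$U \left(-135 + A{\left(-5,-8 \right)}\right) = - \frac{2 \left(-135 - 8\right)}{93} = \left(- \frac{2}{93}\right) \left(-143\right) = \frac{286}{93}$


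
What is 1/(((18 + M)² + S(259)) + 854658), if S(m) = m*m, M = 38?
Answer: 1/924875 ≈ 1.0812e-6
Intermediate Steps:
S(m) = m²
1/(((18 + M)² + S(259)) + 854658) = 1/(((18 + 38)² + 259²) + 854658) = 1/((56² + 67081) + 854658) = 1/((3136 + 67081) + 854658) = 1/(70217 + 854658) = 1/924875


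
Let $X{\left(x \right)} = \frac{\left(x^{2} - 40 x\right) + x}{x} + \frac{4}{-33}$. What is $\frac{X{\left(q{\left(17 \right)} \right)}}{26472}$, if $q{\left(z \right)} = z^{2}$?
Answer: $\frac{4123}{436788} \approx 0.0094394$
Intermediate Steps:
$X{\left(x \right)} = - \frac{4}{33} + \frac{x^{2} - 39 x}{x}$ ($X{\left(x \right)} = \frac{x^{2} - 39 x}{x} + 4 \left(- \frac{1}{33}\right) = \frac{x^{2} - 39 x}{x} - \frac{4}{33} = - \frac{4}{33} + \frac{x^{2} - 39 x}{x}$)
$\frac{X{\left(q{\left(17 \right)} \right)}}{26472} = \frac{- \frac{1291}{33} + 17^{2}}{26472} = \left(- \frac{1291}{33} + 289\right) \frac{1}{26472} = \frac{8246}{33} \cdot \frac{1}{26472} = \frac{4123}{436788}$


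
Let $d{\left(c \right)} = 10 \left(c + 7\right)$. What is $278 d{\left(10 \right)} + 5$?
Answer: $47265$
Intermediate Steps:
$d{\left(c \right)} = 70 + 10 c$ ($d{\left(c \right)} = 10 \left(7 + c\right) = 70 + 10 c$)
$278 d{\left(10 \right)} + 5 = 278 \left(70 + 10 \cdot 10\right) + 5 = 278 \left(70 + 100\right) + 5 = 278 \cdot 170 + 5 = 47260 + 5 = 47265$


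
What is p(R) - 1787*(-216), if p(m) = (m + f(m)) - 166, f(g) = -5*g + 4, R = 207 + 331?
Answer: 383678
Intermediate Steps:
R = 538
f(g) = 4 - 5*g
p(m) = -162 - 4*m (p(m) = (m + (4 - 5*m)) - 166 = (4 - 4*m) - 166 = -162 - 4*m)
p(R) - 1787*(-216) = (-162 - 4*538) - 1787*(-216) = (-162 - 2152) + 385992 = -2314 + 385992 = 383678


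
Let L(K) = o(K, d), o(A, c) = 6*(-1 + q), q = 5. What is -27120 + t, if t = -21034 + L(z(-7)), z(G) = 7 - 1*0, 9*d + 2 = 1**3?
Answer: -48130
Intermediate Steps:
d = -1/9 (d = -2/9 + (1/9)*1**3 = -2/9 + (1/9)*1 = -2/9 + 1/9 = -1/9 ≈ -0.11111)
z(G) = 7 (z(G) = 7 + 0 = 7)
o(A, c) = 24 (o(A, c) = 6*(-1 + 5) = 6*4 = 24)
L(K) = 24
t = -21010 (t = -21034 + 24 = -21010)
-27120 + t = -27120 - 21010 = -48130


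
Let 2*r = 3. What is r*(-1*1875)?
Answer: -5625/2 ≈ -2812.5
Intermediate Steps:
r = 3/2 (r = (1/2)*3 = 3/2 ≈ 1.5000)
r*(-1*1875) = 3*(-1*1875)/2 = (3/2)*(-1875) = -5625/2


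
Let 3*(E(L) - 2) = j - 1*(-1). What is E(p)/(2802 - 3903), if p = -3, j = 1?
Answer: -8/3303 ≈ -0.0024220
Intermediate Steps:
E(L) = 8/3 (E(L) = 2 + (1 - 1*(-1))/3 = 2 + (1 + 1)/3 = 2 + (⅓)*2 = 2 + ⅔ = 8/3)
E(p)/(2802 - 3903) = 8/(3*(2802 - 3903)) = (8/3)/(-1101) = (8/3)*(-1/1101) = -8/3303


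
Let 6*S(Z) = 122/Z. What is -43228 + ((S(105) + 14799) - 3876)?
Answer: -10176014/315 ≈ -32305.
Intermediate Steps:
S(Z) = 61/(3*Z) (S(Z) = (122/Z)/6 = 61/(3*Z))
-43228 + ((S(105) + 14799) - 3876) = -43228 + (((61/3)/105 + 14799) - 3876) = -43228 + (((61/3)*(1/105) + 14799) - 3876) = -43228 + ((61/315 + 14799) - 3876) = -43228 + (4661746/315 - 3876) = -43228 + 3440806/315 = -10176014/315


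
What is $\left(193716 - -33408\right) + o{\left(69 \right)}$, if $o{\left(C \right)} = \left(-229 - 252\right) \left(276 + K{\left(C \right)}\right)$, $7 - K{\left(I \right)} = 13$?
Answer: $97254$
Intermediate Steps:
$K{\left(I \right)} = -6$ ($K{\left(I \right)} = 7 - 13 = -6$)
$o{\left(C \right)} = -129870$ ($o{\left(C \right)} = \left(-229 - 252\right) \left(276 - 6\right) = \left(-481\right) 270 = -129870$)
$\left(193716 - -33408\right) + o{\left(69 \right)} = \left(193716 - -33408\right) - 129870 = \left(193716 + 33408\right) - 129870 = 227124 - 129870 = 97254$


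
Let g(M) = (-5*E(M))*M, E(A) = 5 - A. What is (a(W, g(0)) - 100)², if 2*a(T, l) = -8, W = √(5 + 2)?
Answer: 10816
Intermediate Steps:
g(M) = M*(-25 + 5*M) (g(M) = (-5*(5 - M))*M = (-25 + 5*M)*M = M*(-25 + 5*M))
W = √7 ≈ 2.6458
a(T, l) = -4 (a(T, l) = (½)*(-8) = -4)
(a(W, g(0)) - 100)² = (-4 - 100)² = (-104)² = 10816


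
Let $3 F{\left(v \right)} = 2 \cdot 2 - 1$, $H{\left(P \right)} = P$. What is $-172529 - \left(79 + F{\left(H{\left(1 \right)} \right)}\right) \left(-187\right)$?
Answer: $-157569$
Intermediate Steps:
$F{\left(v \right)} = 1$ ($F{\left(v \right)} = \frac{2 \cdot 2 - 1}{3} = \frac{4 - 1}{3} = \frac{1}{3} \cdot 3 = 1$)
$-172529 - \left(79 + F{\left(H{\left(1 \right)} \right)}\right) \left(-187\right) = -172529 - \left(79 + 1\right) \left(-187\right) = -172529 - 80 \left(-187\right) = -172529 - -14960 = -172529 + 14960 = -157569$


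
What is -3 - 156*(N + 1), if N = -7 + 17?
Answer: -1719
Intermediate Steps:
N = 10
-3 - 156*(N + 1) = -3 - 156*(10 + 1) = -3 - 156*11 = -3 - 1716 = -1719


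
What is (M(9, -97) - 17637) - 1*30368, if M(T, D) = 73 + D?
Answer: -48029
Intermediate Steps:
(M(9, -97) - 17637) - 1*30368 = ((73 - 97) - 17637) - 1*30368 = (-24 - 17637) - 30368 = -17661 - 30368 = -48029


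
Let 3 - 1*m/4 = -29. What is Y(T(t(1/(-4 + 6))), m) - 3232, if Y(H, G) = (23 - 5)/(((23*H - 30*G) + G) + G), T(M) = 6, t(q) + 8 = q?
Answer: -5568745/1723 ≈ -3232.0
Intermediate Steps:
t(q) = -8 + q
m = 128 (m = 12 - 4*(-29) = 12 + 116 = 128)
Y(H, G) = 18/(-28*G + 23*H) (Y(H, G) = 18/(((-30*G + 23*H) + G) + G) = 18/((-29*G + 23*H) + G) = 18/(-28*G + 23*H))
Y(T(t(1/(-4 + 6))), m) - 3232 = -18/(-23*6 + 28*128) - 3232 = -18/(-138 + 3584) - 3232 = -18/3446 - 3232 = -18*1/3446 - 3232 = -9/1723 - 3232 = -5568745/1723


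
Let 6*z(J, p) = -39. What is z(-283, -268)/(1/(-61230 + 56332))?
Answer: 31837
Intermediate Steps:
z(J, p) = -13/2 (z(J, p) = (⅙)*(-39) = -13/2)
z(-283, -268)/(1/(-61230 + 56332)) = -13/(2*(1/(-61230 + 56332))) = -13/(2*(1/(-4898))) = -13/(2*(-1/4898)) = -13/2*(-4898) = 31837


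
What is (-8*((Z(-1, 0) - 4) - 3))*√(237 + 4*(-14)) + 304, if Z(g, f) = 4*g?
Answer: 304 + 88*√181 ≈ 1487.9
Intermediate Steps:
(-8*((Z(-1, 0) - 4) - 3))*√(237 + 4*(-14)) + 304 = (-8*((4*(-1) - 4) - 3))*√(237 + 4*(-14)) + 304 = (-8*((-4 - 4) - 3))*√(237 - 56) + 304 = (-8*(-8 - 3))*√181 + 304 = (-8*(-11))*√181 + 304 = 88*√181 + 304 = 304 + 88*√181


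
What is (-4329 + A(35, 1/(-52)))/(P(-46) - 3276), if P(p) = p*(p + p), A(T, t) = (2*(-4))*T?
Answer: -4609/956 ≈ -4.8211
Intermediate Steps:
A(T, t) = -8*T
P(p) = 2*p**2 (P(p) = p*(2*p) = 2*p**2)
(-4329 + A(35, 1/(-52)))/(P(-46) - 3276) = (-4329 - 8*35)/(2*(-46)**2 - 3276) = (-4329 - 280)/(2*2116 - 3276) = -4609/(4232 - 3276) = -4609/956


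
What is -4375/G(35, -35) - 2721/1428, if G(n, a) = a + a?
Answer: 28843/476 ≈ 60.595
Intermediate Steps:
G(n, a) = 2*a
-4375/G(35, -35) - 2721/1428 = -4375/(2*(-35)) - 2721/1428 = -4375/(-70) - 2721*1/1428 = -4375*(-1/70) - 907/476 = 125/2 - 907/476 = 28843/476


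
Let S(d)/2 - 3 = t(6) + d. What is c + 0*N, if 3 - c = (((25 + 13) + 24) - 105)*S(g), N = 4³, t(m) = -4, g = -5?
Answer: -513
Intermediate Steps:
S(d) = -2 + 2*d (S(d) = 6 + 2*(-4 + d) = 6 + (-8 + 2*d) = -2 + 2*d)
N = 64
c = -513 (c = 3 - (((25 + 13) + 24) - 105)*(-2 + 2*(-5)) = 3 - ((38 + 24) - 105)*(-2 - 10) = 3 - (62 - 105)*(-12) = 3 - (-43)*(-12) = 3 - 1*516 = 3 - 516 = -513)
c + 0*N = -513 + 0*64 = -513 + 0 = -513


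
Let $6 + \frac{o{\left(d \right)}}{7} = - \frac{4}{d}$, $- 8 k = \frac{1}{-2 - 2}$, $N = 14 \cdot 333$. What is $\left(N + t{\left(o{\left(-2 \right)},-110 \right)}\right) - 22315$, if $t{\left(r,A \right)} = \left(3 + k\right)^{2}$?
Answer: $- \frac{18067263}{1024} \approx -17644.0$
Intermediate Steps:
$N = 4662$
$k = \frac{1}{32}$ ($k = - \frac{1}{8 \left(-2 - 2\right)} = - \frac{1}{8 \left(-4\right)} = \left(- \frac{1}{8}\right) \left(- \frac{1}{4}\right) = \frac{1}{32} \approx 0.03125$)
$o{\left(d \right)} = -42 - \frac{28}{d}$ ($o{\left(d \right)} = -42 + 7 \left(- \frac{4}{d}\right) = -42 - \frac{28}{d}$)
$t{\left(r,A \right)} = \frac{9409}{1024}$ ($t{\left(r,A \right)} = \left(3 + \frac{1}{32}\right)^{2} = \left(\frac{97}{32}\right)^{2} = \frac{9409}{1024}$)
$\left(N + t{\left(o{\left(-2 \right)},-110 \right)}\right) - 22315 = \left(4662 + \frac{9409}{1024}\right) - 22315 = \frac{4783297}{1024} - 22315 = - \frac{18067263}{1024}$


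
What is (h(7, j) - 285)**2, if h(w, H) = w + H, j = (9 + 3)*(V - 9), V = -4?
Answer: 188356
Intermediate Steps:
j = -156 (j = (9 + 3)*(-4 - 9) = 12*(-13) = -156)
h(w, H) = H + w
(h(7, j) - 285)**2 = ((-156 + 7) - 285)**2 = (-149 - 285)**2 = (-434)**2 = 188356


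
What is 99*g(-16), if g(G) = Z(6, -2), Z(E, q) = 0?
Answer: 0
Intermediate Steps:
g(G) = 0
99*g(-16) = 99*0 = 0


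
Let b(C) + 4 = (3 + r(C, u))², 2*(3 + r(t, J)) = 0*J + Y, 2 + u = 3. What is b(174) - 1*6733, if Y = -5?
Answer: -26923/4 ≈ -6730.8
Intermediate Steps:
u = 1 (u = -2 + 3 = 1)
r(t, J) = -11/2 (r(t, J) = -3 + (0*J - 5)/2 = -3 + (0 - 5)/2 = -3 + (½)*(-5) = -3 - 5/2 = -11/2)
b(C) = 9/4 (b(C) = -4 + (3 - 11/2)² = -4 + (-5/2)² = -4 + 25/4 = 9/4)
b(174) - 1*6733 = 9/4 - 1*6733 = 9/4 - 6733 = -26923/4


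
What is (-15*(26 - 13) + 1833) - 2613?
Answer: -975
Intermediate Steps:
(-15*(26 - 13) + 1833) - 2613 = (-15*13 + 1833) - 2613 = (-195 + 1833) - 2613 = 1638 - 2613 = -975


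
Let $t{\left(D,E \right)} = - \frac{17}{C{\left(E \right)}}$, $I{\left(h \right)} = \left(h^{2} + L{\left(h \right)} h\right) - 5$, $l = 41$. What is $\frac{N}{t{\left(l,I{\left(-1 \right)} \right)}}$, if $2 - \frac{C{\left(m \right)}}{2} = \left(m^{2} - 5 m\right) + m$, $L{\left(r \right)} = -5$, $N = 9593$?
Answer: $- \frac{95930}{17} \approx -5642.9$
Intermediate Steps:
$C{\left(m \right)} = 4 - 2 m^{2} + 8 m$ ($C{\left(m \right)} = 4 - 2 \left(\left(m^{2} - 5 m\right) + m\right) = 4 - 2 \left(m^{2} - 4 m\right) = 4 - \left(- 8 m + 2 m^{2}\right) = 4 - 2 m^{2} + 8 m$)
$I{\left(h \right)} = -5 + h^{2} - 5 h$ ($I{\left(h \right)} = \left(h^{2} - 5 h\right) - 5 = -5 + h^{2} - 5 h$)
$t{\left(D,E \right)} = - \frac{17}{4 - 2 E^{2} + 8 E}$
$\frac{N}{t{\left(l,I{\left(-1 \right)} \right)}} = \frac{9593}{\frac{17}{2} \frac{1}{-2 + \left(-5 + \left(-1\right)^{2} - -5\right)^{2} - 4 \left(-5 + \left(-1\right)^{2} - -5\right)}} = \frac{9593}{\frac{17}{2} \frac{1}{-2 + \left(-5 + 1 + 5\right)^{2} - 4 \left(-5 + 1 + 5\right)}} = \frac{9593}{\frac{17}{2} \frac{1}{-2 + 1^{2} - 4}} = \frac{9593}{\frac{17}{2} \frac{1}{-2 + 1 - 4}} = \frac{9593}{\frac{17}{2} \frac{1}{-5}} = \frac{9593}{\frac{17}{2} \left(- \frac{1}{5}\right)} = \frac{9593}{- \frac{17}{10}} = 9593 \left(- \frac{10}{17}\right) = - \frac{95930}{17}$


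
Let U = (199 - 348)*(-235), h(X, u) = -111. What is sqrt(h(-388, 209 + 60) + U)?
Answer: 2*sqrt(8726) ≈ 186.83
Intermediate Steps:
U = 35015 (U = -149*(-235) = 35015)
sqrt(h(-388, 209 + 60) + U) = sqrt(-111 + 35015) = sqrt(34904) = 2*sqrt(8726)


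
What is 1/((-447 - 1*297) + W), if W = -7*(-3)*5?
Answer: -1/639 ≈ -0.0015649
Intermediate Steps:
W = 105 (W = 21*5 = 105)
1/((-447 - 1*297) + W) = 1/((-447 - 1*297) + 105) = 1/((-447 - 297) + 105) = 1/(-744 + 105) = 1/(-639) = -1/639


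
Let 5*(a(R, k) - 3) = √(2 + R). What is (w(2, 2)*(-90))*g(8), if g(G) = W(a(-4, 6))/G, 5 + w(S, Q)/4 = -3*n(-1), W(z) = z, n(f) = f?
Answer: 270 + 18*I*√2 ≈ 270.0 + 25.456*I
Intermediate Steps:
a(R, k) = 3 + √(2 + R)/5
w(S, Q) = -8 (w(S, Q) = -20 + 4*(-3*(-1)) = -20 + 4*3 = -20 + 12 = -8)
g(G) = (3 + I*√2/5)/G (g(G) = (3 + √(2 - 4)/5)/G = (3 + √(-2)/5)/G = (3 + (I*√2)/5)/G = (3 + I*√2/5)/G)
(w(2, 2)*(-90))*g(8) = (-8*(-90))*((⅕)*(15 + I*√2)/8) = 720*((⅕)*(⅛)*(15 + I*√2)) = 720*(3/8 + I*√2/40) = 270 + 18*I*√2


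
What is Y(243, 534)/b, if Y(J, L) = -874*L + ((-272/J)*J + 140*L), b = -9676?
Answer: 98057/2419 ≈ 40.536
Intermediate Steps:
Y(J, L) = -272 - 734*L (Y(J, L) = -874*L + (-272 + 140*L) = -272 - 734*L)
Y(243, 534)/b = (-272 - 734*534)/(-9676) = (-272 - 391956)*(-1/9676) = -392228*(-1/9676) = 98057/2419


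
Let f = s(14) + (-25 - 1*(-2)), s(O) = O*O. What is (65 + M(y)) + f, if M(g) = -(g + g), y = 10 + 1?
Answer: 216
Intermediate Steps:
s(O) = O**2
y = 11
M(g) = -2*g
f = 173 (f = 14**2 + (-25 - 1*(-2)) = 196 + (-25 + 2) = 196 - 23 = 173)
(65 + M(y)) + f = (65 - 2*11) + 173 = (65 - 22) + 173 = 43 + 173 = 216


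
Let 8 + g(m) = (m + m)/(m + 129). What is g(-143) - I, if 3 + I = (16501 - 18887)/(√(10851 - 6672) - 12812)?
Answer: 17513475796/1149002155 - 2386*√4179/164143165 ≈ 15.241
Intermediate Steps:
g(m) = -8 + 2*m/(129 + m) (g(m) = -8 + (m + m)/(m + 129) = -8 + (2*m)/(129 + m) = -8 + 2*m/(129 + m))
I = -3 - 2386/(-12812 + √4179) (I = -3 + (16501 - 18887)/(√(10851 - 6672) - 12812) = -3 - 2386/(√4179 - 12812) = -3 - 2386/(-12812 + √4179) ≈ -2.8128)
g(-143) - I = 6*(-172 - 1*(-143))/(129 - 143) - (-461860063/164143165 + 2386*√4179/164143165) = 6*(-172 + 143)/(-14) + (461860063/164143165 - 2386*√4179/164143165) = 6*(-1/14)*(-29) + (461860063/164143165 - 2386*√4179/164143165) = 87/7 + (461860063/164143165 - 2386*√4179/164143165) = 17513475796/1149002155 - 2386*√4179/164143165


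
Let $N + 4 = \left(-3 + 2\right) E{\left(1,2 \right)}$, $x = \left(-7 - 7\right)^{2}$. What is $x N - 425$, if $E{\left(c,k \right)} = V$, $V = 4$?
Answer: $-1993$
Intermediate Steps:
$E{\left(c,k \right)} = 4$
$x = 196$ ($x = \left(-14\right)^{2} = 196$)
$N = -8$ ($N = -4 + \left(-3 + 2\right) 4 = -4 - 4 = -8$)
$x N - 425 = 196 \left(-8\right) - 425 = -1568 - 425 = -1993$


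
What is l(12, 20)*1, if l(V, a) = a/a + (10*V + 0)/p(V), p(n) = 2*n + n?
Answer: 13/3 ≈ 4.3333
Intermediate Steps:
p(n) = 3*n
l(V, a) = 13/3 (l(V, a) = a/a + (10*V + 0)/((3*V)) = 1 + (10*V)*(1/(3*V)) = 1 + 10/3 = 13/3)
l(12, 20)*1 = (13/3)*1 = 13/3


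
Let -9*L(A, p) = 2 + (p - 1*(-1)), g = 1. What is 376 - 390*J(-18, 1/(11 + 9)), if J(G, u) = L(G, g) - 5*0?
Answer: 1648/3 ≈ 549.33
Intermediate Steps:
L(A, p) = -⅓ - p/9 (L(A, p) = -(2 + (p - 1*(-1)))/9 = -(2 + (p + 1))/9 = -(2 + (1 + p))/9 = -(3 + p)/9 = -⅓ - p/9)
J(G, u) = -4/9 (J(G, u) = (-⅓ - ⅑*1) - 5*0 = (-⅓ - ⅑) + 0 = -4/9 + 0 = -4/9)
376 - 390*J(-18, 1/(11 + 9)) = 376 - 390*(-4/9) = 376 + 520/3 = 1648/3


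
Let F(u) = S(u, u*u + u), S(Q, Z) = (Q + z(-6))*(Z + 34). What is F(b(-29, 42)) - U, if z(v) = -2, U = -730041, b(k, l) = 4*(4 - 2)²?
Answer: 734325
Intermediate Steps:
b(k, l) = 16 (b(k, l) = 4*2² = 4*4 = 16)
S(Q, Z) = (-2 + Q)*(34 + Z) (S(Q, Z) = (Q - 2)*(Z + 34) = (-2 + Q)*(34 + Z))
F(u) = -68 - 2*u² + 32*u + u*(u + u²) (F(u) = -68 - 2*(u*u + u) + 34*u + u*(u*u + u) = -68 - 2*(u² + u) + 34*u + u*(u² + u) = -68 - 2*(u + u²) + 34*u + u*(u + u²) = -68 + (-2*u - 2*u²) + 34*u + u*(u + u²) = -68 - 2*u² + 32*u + u*(u + u²))
F(b(-29, 42)) - U = (-68 + 16³ - 1*16² + 32*16) - 1*(-730041) = (-68 + 4096 - 1*256 + 512) + 730041 = (-68 + 4096 - 256 + 512) + 730041 = 4284 + 730041 = 734325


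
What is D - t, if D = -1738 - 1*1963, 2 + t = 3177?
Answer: -6876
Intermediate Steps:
t = 3175 (t = -2 + 3177 = 3175)
D = -3701 (D = -1738 - 1963 = -3701)
D - t = -3701 - 1*3175 = -3701 - 3175 = -6876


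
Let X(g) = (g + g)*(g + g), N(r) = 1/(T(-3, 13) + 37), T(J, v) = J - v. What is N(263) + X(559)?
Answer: 26248405/21 ≈ 1.2499e+6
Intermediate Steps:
N(r) = 1/21 (N(r) = 1/((-3 - 1*13) + 37) = 1/((-3 - 13) + 37) = 1/(-16 + 37) = 1/21)
X(g) = 4*g² (X(g) = (2*g)*(2*g) = 4*g²)
N(263) + X(559) = 1/21 + 4*559² = 1/21 + 4*312481 = 1/21 + 1249924 = 26248405/21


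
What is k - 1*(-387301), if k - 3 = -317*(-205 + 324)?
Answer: 349581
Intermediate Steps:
k = -37720 (k = 3 - 317*(-205 + 324) = 3 - 317*119 = 3 - 37723 = -37720)
k - 1*(-387301) = -37720 - 1*(-387301) = -37720 + 387301 = 349581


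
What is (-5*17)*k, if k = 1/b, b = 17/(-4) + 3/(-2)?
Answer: 340/23 ≈ 14.783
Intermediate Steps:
b = -23/4 (b = 17*(-¼) + 3*(-½) = -17/4 - 3/2 = -23/4 ≈ -5.7500)
k = -4/23 (k = 1/(-23/4) = -4/23 ≈ -0.17391)
(-5*17)*k = -5*17*(-4/23) = -85*(-4/23) = 340/23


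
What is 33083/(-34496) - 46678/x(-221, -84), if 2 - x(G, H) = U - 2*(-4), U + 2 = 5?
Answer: 1609906541/310464 ≈ 5185.5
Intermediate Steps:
U = 3 (U = -2 + 5 = 3)
x(G, H) = -9 (x(G, H) = 2 - (3 - 2*(-4)) = 2 - (3 + 8) = 2 - 1*11 = 2 - 11 = -9)
33083/(-34496) - 46678/x(-221, -84) = 33083/(-34496) - 46678/(-9) = 33083*(-1/34496) - 46678*(-⅑) = -33083/34496 + 46678/9 = 1609906541/310464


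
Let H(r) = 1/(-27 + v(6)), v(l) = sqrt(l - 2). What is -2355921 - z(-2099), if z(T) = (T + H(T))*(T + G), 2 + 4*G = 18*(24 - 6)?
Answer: -164820831/25 ≈ -6.5928e+6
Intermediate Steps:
v(l) = sqrt(-2 + l)
H(r) = -1/25 (H(r) = 1/(-27 + sqrt(-2 + 6)) = 1/(-27 + sqrt(4)) = 1/(-27 + 2) = 1/(-25) = -1/25)
G = 161/2 (G = -1/2 + (18*(24 - 6))/4 = -1/2 + (18*18)/4 = -1/2 + (1/4)*324 = -1/2 + 81 = 161/2 ≈ 80.500)
z(T) = (-1/25 + T)*(161/2 + T) (z(T) = (T - 1/25)*(T + 161/2) = (-1/25 + T)*(161/2 + T))
-2355921 - z(-2099) = -2355921 - (-161/50 + (-2099)**2 + (4023/50)*(-2099)) = -2355921 - (-161/50 + 4405801 - 8444277/50) = -2355921 - 1*105922806/25 = -2355921 - 105922806/25 = -164820831/25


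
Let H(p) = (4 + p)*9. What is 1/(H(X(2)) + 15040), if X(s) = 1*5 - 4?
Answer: 1/15085 ≈ 6.6291e-5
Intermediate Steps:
X(s) = 1 (X(s) = 5 - 4 = 1)
H(p) = 36 + 9*p
1/(H(X(2)) + 15040) = 1/((36 + 9*1) + 15040) = 1/((36 + 9) + 15040) = 1/(45 + 15040) = 1/15085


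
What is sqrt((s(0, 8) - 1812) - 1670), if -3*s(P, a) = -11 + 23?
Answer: I*sqrt(3486) ≈ 59.042*I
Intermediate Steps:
s(P, a) = -4 (s(P, a) = -(-11 + 23)/3 = -1/3*12 = -4)
sqrt((s(0, 8) - 1812) - 1670) = sqrt((-4 - 1812) - 1670) = sqrt(-1816 - 1670) = sqrt(-3486) = I*sqrt(3486)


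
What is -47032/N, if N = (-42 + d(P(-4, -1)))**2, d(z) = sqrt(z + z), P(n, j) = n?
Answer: -11758/(21 - I*sqrt(2))**2 ≈ -26.302 - 3.5587*I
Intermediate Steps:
d(z) = sqrt(2)*sqrt(z) (d(z) = sqrt(2*z) = sqrt(2)*sqrt(z))
N = (-42 + 2*I*sqrt(2))**2 (N = (-42 + sqrt(2)*sqrt(-4))**2 = (-42 + sqrt(2)*(2*I))**2 = (-42 + 2*I*sqrt(2))**2 ≈ 1756.0 - 237.59*I)
-47032/N = -47032/(1756 - 168*I*sqrt(2))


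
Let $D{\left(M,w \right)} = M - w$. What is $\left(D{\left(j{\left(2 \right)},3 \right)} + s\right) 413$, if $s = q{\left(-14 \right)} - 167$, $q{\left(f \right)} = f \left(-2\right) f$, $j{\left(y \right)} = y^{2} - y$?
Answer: $-231280$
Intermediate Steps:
$q{\left(f \right)} = - 2 f^{2}$ ($q{\left(f \right)} = - 2 f f = - 2 f^{2}$)
$s = -559$ ($s = - 2 \left(-14\right)^{2} - 167 = \left(-2\right) 196 - 167 = -392 - 167 = -559$)
$\left(D{\left(j{\left(2 \right)},3 \right)} + s\right) 413 = \left(\left(2 \left(-1 + 2\right) - 3\right) - 559\right) 413 = \left(\left(2 \cdot 1 - 3\right) - 559\right) 413 = \left(\left(2 - 3\right) - 559\right) 413 = \left(-1 - 559\right) 413 = \left(-560\right) 413 = -231280$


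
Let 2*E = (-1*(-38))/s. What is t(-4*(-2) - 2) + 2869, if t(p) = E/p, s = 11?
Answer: 189373/66 ≈ 2869.3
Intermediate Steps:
E = 19/11 (E = (-1*(-38)/11)/2 = (38*(1/11))/2 = (½)*(38/11) = 19/11 ≈ 1.7273)
t(p) = 19/(11*p)
t(-4*(-2) - 2) + 2869 = 19/(11*(-4*(-2) - 2)) + 2869 = 19/(11*(8 - 2)) + 2869 = (19/11)/6 + 2869 = (19/11)*(⅙) + 2869 = 19/66 + 2869 = 189373/66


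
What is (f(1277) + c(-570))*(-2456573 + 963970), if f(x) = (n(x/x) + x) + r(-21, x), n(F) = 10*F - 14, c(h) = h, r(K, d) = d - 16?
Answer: -2931472292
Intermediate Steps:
r(K, d) = -16 + d
n(F) = -14 + 10*F
f(x) = -20 + 2*x (f(x) = ((-14 + 10*(x/x)) + x) + (-16 + x) = ((-14 + 10*1) + x) + (-16 + x) = ((-14 + 10) + x) + (-16 + x) = (-4 + x) + (-16 + x) = -20 + 2*x)
(f(1277) + c(-570))*(-2456573 + 963970) = ((-20 + 2*1277) - 570)*(-2456573 + 963970) = ((-20 + 2554) - 570)*(-1492603) = (2534 - 570)*(-1492603) = 1964*(-1492603) = -2931472292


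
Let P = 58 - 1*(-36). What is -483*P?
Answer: -45402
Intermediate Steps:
P = 94 (P = 58 + 36 = 94)
-483*P = -483*94 = -45402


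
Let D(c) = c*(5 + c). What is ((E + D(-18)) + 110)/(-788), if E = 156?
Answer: -125/197 ≈ -0.63452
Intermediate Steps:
((E + D(-18)) + 110)/(-788) = ((156 - 18*(5 - 18)) + 110)/(-788) = ((156 - 18*(-13)) + 110)*(-1/788) = ((156 + 234) + 110)*(-1/788) = (390 + 110)*(-1/788) = 500*(-1/788) = -125/197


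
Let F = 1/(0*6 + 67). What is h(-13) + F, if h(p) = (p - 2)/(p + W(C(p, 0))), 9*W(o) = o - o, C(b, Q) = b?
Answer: 1018/871 ≈ 1.1688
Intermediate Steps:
W(o) = 0 (W(o) = (o - o)/9 = (1/9)*0 = 0)
h(p) = (-2 + p)/p (h(p) = (p - 2)/(p + 0) = (-2 + p)/p)
F = 1/67 (F = 1/(0 + 67) = 1/67 ≈ 0.014925)
h(-13) + F = (-2 - 13)/(-13) + 1/67 = -1/13*(-15) + 1/67 = 15/13 + 1/67 = 1018/871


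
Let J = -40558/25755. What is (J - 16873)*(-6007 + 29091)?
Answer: -10032414271532/25755 ≈ -3.8953e+8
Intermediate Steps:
J = -40558/25755 (J = -40558*1/25755 = -40558/25755 ≈ -1.5748)
(J - 16873)*(-6007 + 29091) = (-40558/25755 - 16873)*(-6007 + 29091) = -434604673/25755*23084 = -10032414271532/25755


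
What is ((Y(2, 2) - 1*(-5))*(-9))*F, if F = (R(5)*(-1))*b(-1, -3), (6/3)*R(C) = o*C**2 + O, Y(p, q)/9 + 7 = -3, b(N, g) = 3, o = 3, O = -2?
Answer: -167535/2 ≈ -83768.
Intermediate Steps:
Y(p, q) = -90 (Y(p, q) = -63 + 9*(-3) = -63 - 27 = -90)
R(C) = -1 + 3*C**2/2 (R(C) = (3*C**2 - 2)/2 = (-2 + 3*C**2)/2 = -1 + 3*C**2/2)
F = -219/2 (F = ((-1 + (3/2)*5**2)*(-1))*3 = ((-1 + (3/2)*25)*(-1))*3 = ((-1 + 75/2)*(-1))*3 = ((73/2)*(-1))*3 = -73/2*3 = -219/2 ≈ -109.50)
((Y(2, 2) - 1*(-5))*(-9))*F = ((-90 - 1*(-5))*(-9))*(-219/2) = ((-90 + 5)*(-9))*(-219/2) = -85*(-9)*(-219/2) = 765*(-219/2) = -167535/2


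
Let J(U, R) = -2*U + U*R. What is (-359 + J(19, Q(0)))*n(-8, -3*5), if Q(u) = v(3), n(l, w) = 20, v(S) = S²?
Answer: -4520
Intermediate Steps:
Q(u) = 9 (Q(u) = 3² = 9)
J(U, R) = -2*U + R*U
(-359 + J(19, Q(0)))*n(-8, -3*5) = (-359 + 19*(-2 + 9))*20 = (-359 + 19*7)*20 = (-359 + 133)*20 = -226*20 = -4520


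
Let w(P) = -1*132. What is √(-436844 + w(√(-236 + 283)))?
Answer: 4*I*√27311 ≈ 661.04*I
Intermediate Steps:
w(P) = -132
√(-436844 + w(√(-236 + 283))) = √(-436844 - 132) = √(-436976) = 4*I*√27311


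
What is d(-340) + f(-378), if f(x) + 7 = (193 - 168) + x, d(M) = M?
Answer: -700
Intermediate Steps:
f(x) = 18 + x (f(x) = -7 + ((193 - 168) + x) = -7 + (25 + x) = 18 + x)
d(-340) + f(-378) = -340 + (18 - 378) = -340 - 360 = -700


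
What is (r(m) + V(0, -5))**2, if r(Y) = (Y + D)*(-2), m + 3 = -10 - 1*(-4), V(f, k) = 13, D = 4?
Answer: 529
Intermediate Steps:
m = -9 (m = -3 + (-10 - 1*(-4)) = -3 + (-10 + 4) = -3 - 6 = -9)
r(Y) = -8 - 2*Y (r(Y) = (Y + 4)*(-2) = (4 + Y)*(-2) = -8 - 2*Y)
(r(m) + V(0, -5))**2 = ((-8 - 2*(-9)) + 13)**2 = ((-8 + 18) + 13)**2 = (10 + 13)**2 = 23**2 = 529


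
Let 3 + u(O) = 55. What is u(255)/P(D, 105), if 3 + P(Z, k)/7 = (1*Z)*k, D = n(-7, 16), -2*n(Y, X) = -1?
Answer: 104/693 ≈ 0.15007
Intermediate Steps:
n(Y, X) = 1/2 (n(Y, X) = -1/2*(-1) = 1/2)
u(O) = 52 (u(O) = -3 + 55 = 52)
D = 1/2 ≈ 0.50000
P(Z, k) = -21 + 7*Z*k (P(Z, k) = -21 + 7*((1*Z)*k) = -21 + 7*(Z*k) = -21 + 7*Z*k)
u(255)/P(D, 105) = 52/(-21 + 7*(1/2)*105) = 52/(-21 + 735/2) = 52/(693/2) = 52*(2/693) = 104/693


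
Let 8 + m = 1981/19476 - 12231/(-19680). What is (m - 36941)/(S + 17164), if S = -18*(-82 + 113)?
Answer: -1180151607607/530406267840 ≈ -2.2250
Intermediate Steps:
m = -232425367/31940640 (m = -8 + (1981/19476 - 12231/(-19680)) = -8 + (1981*(1/19476) - 12231*(-1/19680)) = -8 + (1981/19476 + 4077/6560) = -8 + 23099753/31940640 = -232425367/31940640 ≈ -7.2768)
S = -558 (S = -18*31 = -558)
(m - 36941)/(S + 17164) = (-232425367/31940640 - 36941)/(-558 + 17164) = -1180151607607/31940640/16606 = -1180151607607/31940640*1/16606 = -1180151607607/530406267840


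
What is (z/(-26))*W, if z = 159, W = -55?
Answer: 8745/26 ≈ 336.35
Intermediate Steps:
(z/(-26))*W = (159/(-26))*(-55) = (159*(-1/26))*(-55) = -159/26*(-55) = 8745/26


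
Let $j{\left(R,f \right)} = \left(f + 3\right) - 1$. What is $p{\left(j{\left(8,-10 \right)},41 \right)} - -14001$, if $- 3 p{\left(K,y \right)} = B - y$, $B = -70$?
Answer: $14038$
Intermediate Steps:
$j{\left(R,f \right)} = 2 + f$ ($j{\left(R,f \right)} = \left(3 + f\right) - 1 = 2 + f$)
$p{\left(K,y \right)} = \frac{70}{3} + \frac{y}{3}$ ($p{\left(K,y \right)} = - \frac{-70 - y}{3} = \frac{70}{3} + \frac{y}{3}$)
$p{\left(j{\left(8,-10 \right)},41 \right)} - -14001 = \left(\frac{70}{3} + \frac{1}{3} \cdot 41\right) - -14001 = \left(\frac{70}{3} + \frac{41}{3}\right) + 14001 = 37 + 14001 = 14038$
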